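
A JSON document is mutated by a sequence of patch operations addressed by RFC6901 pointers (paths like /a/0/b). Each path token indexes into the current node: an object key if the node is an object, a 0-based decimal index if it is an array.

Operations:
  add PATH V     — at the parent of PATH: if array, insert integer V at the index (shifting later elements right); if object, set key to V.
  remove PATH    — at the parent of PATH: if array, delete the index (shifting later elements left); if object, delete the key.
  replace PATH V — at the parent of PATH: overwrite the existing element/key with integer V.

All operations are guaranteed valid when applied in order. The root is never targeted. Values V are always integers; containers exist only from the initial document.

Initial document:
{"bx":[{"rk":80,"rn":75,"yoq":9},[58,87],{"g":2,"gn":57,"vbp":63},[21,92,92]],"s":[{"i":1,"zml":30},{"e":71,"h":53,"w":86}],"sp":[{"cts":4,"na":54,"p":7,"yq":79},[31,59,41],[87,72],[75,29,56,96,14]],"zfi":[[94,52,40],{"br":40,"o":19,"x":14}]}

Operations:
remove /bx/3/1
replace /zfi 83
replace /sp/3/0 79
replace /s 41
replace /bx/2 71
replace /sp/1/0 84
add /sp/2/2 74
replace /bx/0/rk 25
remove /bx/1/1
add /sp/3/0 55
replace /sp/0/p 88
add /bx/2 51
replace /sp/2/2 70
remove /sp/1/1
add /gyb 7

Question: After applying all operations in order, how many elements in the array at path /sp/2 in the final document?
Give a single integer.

Answer: 3

Derivation:
After op 1 (remove /bx/3/1): {"bx":[{"rk":80,"rn":75,"yoq":9},[58,87],{"g":2,"gn":57,"vbp":63},[21,92]],"s":[{"i":1,"zml":30},{"e":71,"h":53,"w":86}],"sp":[{"cts":4,"na":54,"p":7,"yq":79},[31,59,41],[87,72],[75,29,56,96,14]],"zfi":[[94,52,40],{"br":40,"o":19,"x":14}]}
After op 2 (replace /zfi 83): {"bx":[{"rk":80,"rn":75,"yoq":9},[58,87],{"g":2,"gn":57,"vbp":63},[21,92]],"s":[{"i":1,"zml":30},{"e":71,"h":53,"w":86}],"sp":[{"cts":4,"na":54,"p":7,"yq":79},[31,59,41],[87,72],[75,29,56,96,14]],"zfi":83}
After op 3 (replace /sp/3/0 79): {"bx":[{"rk":80,"rn":75,"yoq":9},[58,87],{"g":2,"gn":57,"vbp":63},[21,92]],"s":[{"i":1,"zml":30},{"e":71,"h":53,"w":86}],"sp":[{"cts":4,"na":54,"p":7,"yq":79},[31,59,41],[87,72],[79,29,56,96,14]],"zfi":83}
After op 4 (replace /s 41): {"bx":[{"rk":80,"rn":75,"yoq":9},[58,87],{"g":2,"gn":57,"vbp":63},[21,92]],"s":41,"sp":[{"cts":4,"na":54,"p":7,"yq":79},[31,59,41],[87,72],[79,29,56,96,14]],"zfi":83}
After op 5 (replace /bx/2 71): {"bx":[{"rk":80,"rn":75,"yoq":9},[58,87],71,[21,92]],"s":41,"sp":[{"cts":4,"na":54,"p":7,"yq":79},[31,59,41],[87,72],[79,29,56,96,14]],"zfi":83}
After op 6 (replace /sp/1/0 84): {"bx":[{"rk":80,"rn":75,"yoq":9},[58,87],71,[21,92]],"s":41,"sp":[{"cts":4,"na":54,"p":7,"yq":79},[84,59,41],[87,72],[79,29,56,96,14]],"zfi":83}
After op 7 (add /sp/2/2 74): {"bx":[{"rk":80,"rn":75,"yoq":9},[58,87],71,[21,92]],"s":41,"sp":[{"cts":4,"na":54,"p":7,"yq":79},[84,59,41],[87,72,74],[79,29,56,96,14]],"zfi":83}
After op 8 (replace /bx/0/rk 25): {"bx":[{"rk":25,"rn":75,"yoq":9},[58,87],71,[21,92]],"s":41,"sp":[{"cts":4,"na":54,"p":7,"yq":79},[84,59,41],[87,72,74],[79,29,56,96,14]],"zfi":83}
After op 9 (remove /bx/1/1): {"bx":[{"rk":25,"rn":75,"yoq":9},[58],71,[21,92]],"s":41,"sp":[{"cts":4,"na":54,"p":7,"yq":79},[84,59,41],[87,72,74],[79,29,56,96,14]],"zfi":83}
After op 10 (add /sp/3/0 55): {"bx":[{"rk":25,"rn":75,"yoq":9},[58],71,[21,92]],"s":41,"sp":[{"cts":4,"na":54,"p":7,"yq":79},[84,59,41],[87,72,74],[55,79,29,56,96,14]],"zfi":83}
After op 11 (replace /sp/0/p 88): {"bx":[{"rk":25,"rn":75,"yoq":9},[58],71,[21,92]],"s":41,"sp":[{"cts":4,"na":54,"p":88,"yq":79},[84,59,41],[87,72,74],[55,79,29,56,96,14]],"zfi":83}
After op 12 (add /bx/2 51): {"bx":[{"rk":25,"rn":75,"yoq":9},[58],51,71,[21,92]],"s":41,"sp":[{"cts":4,"na":54,"p":88,"yq":79},[84,59,41],[87,72,74],[55,79,29,56,96,14]],"zfi":83}
After op 13 (replace /sp/2/2 70): {"bx":[{"rk":25,"rn":75,"yoq":9},[58],51,71,[21,92]],"s":41,"sp":[{"cts":4,"na":54,"p":88,"yq":79},[84,59,41],[87,72,70],[55,79,29,56,96,14]],"zfi":83}
After op 14 (remove /sp/1/1): {"bx":[{"rk":25,"rn":75,"yoq":9},[58],51,71,[21,92]],"s":41,"sp":[{"cts":4,"na":54,"p":88,"yq":79},[84,41],[87,72,70],[55,79,29,56,96,14]],"zfi":83}
After op 15 (add /gyb 7): {"bx":[{"rk":25,"rn":75,"yoq":9},[58],51,71,[21,92]],"gyb":7,"s":41,"sp":[{"cts":4,"na":54,"p":88,"yq":79},[84,41],[87,72,70],[55,79,29,56,96,14]],"zfi":83}
Size at path /sp/2: 3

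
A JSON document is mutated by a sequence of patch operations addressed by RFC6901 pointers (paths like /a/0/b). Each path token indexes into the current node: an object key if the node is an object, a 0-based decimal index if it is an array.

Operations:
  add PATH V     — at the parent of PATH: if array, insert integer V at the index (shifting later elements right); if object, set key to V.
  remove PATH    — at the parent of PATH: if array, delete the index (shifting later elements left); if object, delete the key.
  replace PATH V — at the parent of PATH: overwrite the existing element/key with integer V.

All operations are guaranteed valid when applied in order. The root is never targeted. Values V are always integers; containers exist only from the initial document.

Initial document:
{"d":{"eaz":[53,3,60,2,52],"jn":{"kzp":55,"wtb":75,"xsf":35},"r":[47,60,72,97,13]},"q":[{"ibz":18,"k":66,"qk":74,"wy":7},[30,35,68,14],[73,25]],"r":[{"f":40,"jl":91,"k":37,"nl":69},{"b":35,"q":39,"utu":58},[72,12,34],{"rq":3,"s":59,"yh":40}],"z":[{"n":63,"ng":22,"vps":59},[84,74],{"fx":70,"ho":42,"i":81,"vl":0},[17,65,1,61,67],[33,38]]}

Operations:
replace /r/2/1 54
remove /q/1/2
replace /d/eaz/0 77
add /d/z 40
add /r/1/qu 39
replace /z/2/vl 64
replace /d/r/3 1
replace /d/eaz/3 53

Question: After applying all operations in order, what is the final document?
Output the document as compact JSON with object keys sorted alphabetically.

After op 1 (replace /r/2/1 54): {"d":{"eaz":[53,3,60,2,52],"jn":{"kzp":55,"wtb":75,"xsf":35},"r":[47,60,72,97,13]},"q":[{"ibz":18,"k":66,"qk":74,"wy":7},[30,35,68,14],[73,25]],"r":[{"f":40,"jl":91,"k":37,"nl":69},{"b":35,"q":39,"utu":58},[72,54,34],{"rq":3,"s":59,"yh":40}],"z":[{"n":63,"ng":22,"vps":59},[84,74],{"fx":70,"ho":42,"i":81,"vl":0},[17,65,1,61,67],[33,38]]}
After op 2 (remove /q/1/2): {"d":{"eaz":[53,3,60,2,52],"jn":{"kzp":55,"wtb":75,"xsf":35},"r":[47,60,72,97,13]},"q":[{"ibz":18,"k":66,"qk":74,"wy":7},[30,35,14],[73,25]],"r":[{"f":40,"jl":91,"k":37,"nl":69},{"b":35,"q":39,"utu":58},[72,54,34],{"rq":3,"s":59,"yh":40}],"z":[{"n":63,"ng":22,"vps":59},[84,74],{"fx":70,"ho":42,"i":81,"vl":0},[17,65,1,61,67],[33,38]]}
After op 3 (replace /d/eaz/0 77): {"d":{"eaz":[77,3,60,2,52],"jn":{"kzp":55,"wtb":75,"xsf":35},"r":[47,60,72,97,13]},"q":[{"ibz":18,"k":66,"qk":74,"wy":7},[30,35,14],[73,25]],"r":[{"f":40,"jl":91,"k":37,"nl":69},{"b":35,"q":39,"utu":58},[72,54,34],{"rq":3,"s":59,"yh":40}],"z":[{"n":63,"ng":22,"vps":59},[84,74],{"fx":70,"ho":42,"i":81,"vl":0},[17,65,1,61,67],[33,38]]}
After op 4 (add /d/z 40): {"d":{"eaz":[77,3,60,2,52],"jn":{"kzp":55,"wtb":75,"xsf":35},"r":[47,60,72,97,13],"z":40},"q":[{"ibz":18,"k":66,"qk":74,"wy":7},[30,35,14],[73,25]],"r":[{"f":40,"jl":91,"k":37,"nl":69},{"b":35,"q":39,"utu":58},[72,54,34],{"rq":3,"s":59,"yh":40}],"z":[{"n":63,"ng":22,"vps":59},[84,74],{"fx":70,"ho":42,"i":81,"vl":0},[17,65,1,61,67],[33,38]]}
After op 5 (add /r/1/qu 39): {"d":{"eaz":[77,3,60,2,52],"jn":{"kzp":55,"wtb":75,"xsf":35},"r":[47,60,72,97,13],"z":40},"q":[{"ibz":18,"k":66,"qk":74,"wy":7},[30,35,14],[73,25]],"r":[{"f":40,"jl":91,"k":37,"nl":69},{"b":35,"q":39,"qu":39,"utu":58},[72,54,34],{"rq":3,"s":59,"yh":40}],"z":[{"n":63,"ng":22,"vps":59},[84,74],{"fx":70,"ho":42,"i":81,"vl":0},[17,65,1,61,67],[33,38]]}
After op 6 (replace /z/2/vl 64): {"d":{"eaz":[77,3,60,2,52],"jn":{"kzp":55,"wtb":75,"xsf":35},"r":[47,60,72,97,13],"z":40},"q":[{"ibz":18,"k":66,"qk":74,"wy":7},[30,35,14],[73,25]],"r":[{"f":40,"jl":91,"k":37,"nl":69},{"b":35,"q":39,"qu":39,"utu":58},[72,54,34],{"rq":3,"s":59,"yh":40}],"z":[{"n":63,"ng":22,"vps":59},[84,74],{"fx":70,"ho":42,"i":81,"vl":64},[17,65,1,61,67],[33,38]]}
After op 7 (replace /d/r/3 1): {"d":{"eaz":[77,3,60,2,52],"jn":{"kzp":55,"wtb":75,"xsf":35},"r":[47,60,72,1,13],"z":40},"q":[{"ibz":18,"k":66,"qk":74,"wy":7},[30,35,14],[73,25]],"r":[{"f":40,"jl":91,"k":37,"nl":69},{"b":35,"q":39,"qu":39,"utu":58},[72,54,34],{"rq":3,"s":59,"yh":40}],"z":[{"n":63,"ng":22,"vps":59},[84,74],{"fx":70,"ho":42,"i":81,"vl":64},[17,65,1,61,67],[33,38]]}
After op 8 (replace /d/eaz/3 53): {"d":{"eaz":[77,3,60,53,52],"jn":{"kzp":55,"wtb":75,"xsf":35},"r":[47,60,72,1,13],"z":40},"q":[{"ibz":18,"k":66,"qk":74,"wy":7},[30,35,14],[73,25]],"r":[{"f":40,"jl":91,"k":37,"nl":69},{"b":35,"q":39,"qu":39,"utu":58},[72,54,34],{"rq":3,"s":59,"yh":40}],"z":[{"n":63,"ng":22,"vps":59},[84,74],{"fx":70,"ho":42,"i":81,"vl":64},[17,65,1,61,67],[33,38]]}

Answer: {"d":{"eaz":[77,3,60,53,52],"jn":{"kzp":55,"wtb":75,"xsf":35},"r":[47,60,72,1,13],"z":40},"q":[{"ibz":18,"k":66,"qk":74,"wy":7},[30,35,14],[73,25]],"r":[{"f":40,"jl":91,"k":37,"nl":69},{"b":35,"q":39,"qu":39,"utu":58},[72,54,34],{"rq":3,"s":59,"yh":40}],"z":[{"n":63,"ng":22,"vps":59},[84,74],{"fx":70,"ho":42,"i":81,"vl":64},[17,65,1,61,67],[33,38]]}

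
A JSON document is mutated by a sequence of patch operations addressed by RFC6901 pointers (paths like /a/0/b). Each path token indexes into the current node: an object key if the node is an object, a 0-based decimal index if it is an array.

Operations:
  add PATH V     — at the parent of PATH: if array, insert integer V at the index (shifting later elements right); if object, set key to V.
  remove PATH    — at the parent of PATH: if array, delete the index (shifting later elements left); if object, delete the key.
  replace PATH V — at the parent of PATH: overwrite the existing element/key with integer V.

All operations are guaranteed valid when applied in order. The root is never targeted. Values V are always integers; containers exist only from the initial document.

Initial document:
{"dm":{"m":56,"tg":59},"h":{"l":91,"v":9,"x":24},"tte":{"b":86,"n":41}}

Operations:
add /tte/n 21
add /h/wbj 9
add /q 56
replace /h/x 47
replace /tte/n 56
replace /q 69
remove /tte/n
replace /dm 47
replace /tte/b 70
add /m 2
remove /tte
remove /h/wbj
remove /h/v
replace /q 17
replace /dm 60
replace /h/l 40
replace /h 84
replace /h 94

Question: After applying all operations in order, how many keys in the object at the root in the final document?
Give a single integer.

Answer: 4

Derivation:
After op 1 (add /tte/n 21): {"dm":{"m":56,"tg":59},"h":{"l":91,"v":9,"x":24},"tte":{"b":86,"n":21}}
After op 2 (add /h/wbj 9): {"dm":{"m":56,"tg":59},"h":{"l":91,"v":9,"wbj":9,"x":24},"tte":{"b":86,"n":21}}
After op 3 (add /q 56): {"dm":{"m":56,"tg":59},"h":{"l":91,"v":9,"wbj":9,"x":24},"q":56,"tte":{"b":86,"n":21}}
After op 4 (replace /h/x 47): {"dm":{"m":56,"tg":59},"h":{"l":91,"v":9,"wbj":9,"x":47},"q":56,"tte":{"b":86,"n":21}}
After op 5 (replace /tte/n 56): {"dm":{"m":56,"tg":59},"h":{"l":91,"v":9,"wbj":9,"x":47},"q":56,"tte":{"b":86,"n":56}}
After op 6 (replace /q 69): {"dm":{"m":56,"tg":59},"h":{"l":91,"v":9,"wbj":9,"x":47},"q":69,"tte":{"b":86,"n":56}}
After op 7 (remove /tte/n): {"dm":{"m":56,"tg":59},"h":{"l":91,"v":9,"wbj":9,"x":47},"q":69,"tte":{"b":86}}
After op 8 (replace /dm 47): {"dm":47,"h":{"l":91,"v":9,"wbj":9,"x":47},"q":69,"tte":{"b":86}}
After op 9 (replace /tte/b 70): {"dm":47,"h":{"l":91,"v":9,"wbj":9,"x":47},"q":69,"tte":{"b":70}}
After op 10 (add /m 2): {"dm":47,"h":{"l":91,"v":9,"wbj":9,"x":47},"m":2,"q":69,"tte":{"b":70}}
After op 11 (remove /tte): {"dm":47,"h":{"l":91,"v":9,"wbj":9,"x":47},"m":2,"q":69}
After op 12 (remove /h/wbj): {"dm":47,"h":{"l":91,"v":9,"x":47},"m":2,"q":69}
After op 13 (remove /h/v): {"dm":47,"h":{"l":91,"x":47},"m":2,"q":69}
After op 14 (replace /q 17): {"dm":47,"h":{"l":91,"x":47},"m":2,"q":17}
After op 15 (replace /dm 60): {"dm":60,"h":{"l":91,"x":47},"m":2,"q":17}
After op 16 (replace /h/l 40): {"dm":60,"h":{"l":40,"x":47},"m":2,"q":17}
After op 17 (replace /h 84): {"dm":60,"h":84,"m":2,"q":17}
After op 18 (replace /h 94): {"dm":60,"h":94,"m":2,"q":17}
Size at the root: 4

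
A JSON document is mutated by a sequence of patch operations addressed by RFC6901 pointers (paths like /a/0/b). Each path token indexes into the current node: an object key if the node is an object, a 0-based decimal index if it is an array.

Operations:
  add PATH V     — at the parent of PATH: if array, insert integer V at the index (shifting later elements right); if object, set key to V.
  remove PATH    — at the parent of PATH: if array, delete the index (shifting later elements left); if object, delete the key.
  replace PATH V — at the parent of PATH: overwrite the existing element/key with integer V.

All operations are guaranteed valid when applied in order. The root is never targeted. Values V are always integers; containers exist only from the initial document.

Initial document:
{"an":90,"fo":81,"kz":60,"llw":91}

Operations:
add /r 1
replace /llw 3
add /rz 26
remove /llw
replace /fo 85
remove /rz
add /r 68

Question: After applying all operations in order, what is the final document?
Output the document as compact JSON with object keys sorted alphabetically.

Answer: {"an":90,"fo":85,"kz":60,"r":68}

Derivation:
After op 1 (add /r 1): {"an":90,"fo":81,"kz":60,"llw":91,"r":1}
After op 2 (replace /llw 3): {"an":90,"fo":81,"kz":60,"llw":3,"r":1}
After op 3 (add /rz 26): {"an":90,"fo":81,"kz":60,"llw":3,"r":1,"rz":26}
After op 4 (remove /llw): {"an":90,"fo":81,"kz":60,"r":1,"rz":26}
After op 5 (replace /fo 85): {"an":90,"fo":85,"kz":60,"r":1,"rz":26}
After op 6 (remove /rz): {"an":90,"fo":85,"kz":60,"r":1}
After op 7 (add /r 68): {"an":90,"fo":85,"kz":60,"r":68}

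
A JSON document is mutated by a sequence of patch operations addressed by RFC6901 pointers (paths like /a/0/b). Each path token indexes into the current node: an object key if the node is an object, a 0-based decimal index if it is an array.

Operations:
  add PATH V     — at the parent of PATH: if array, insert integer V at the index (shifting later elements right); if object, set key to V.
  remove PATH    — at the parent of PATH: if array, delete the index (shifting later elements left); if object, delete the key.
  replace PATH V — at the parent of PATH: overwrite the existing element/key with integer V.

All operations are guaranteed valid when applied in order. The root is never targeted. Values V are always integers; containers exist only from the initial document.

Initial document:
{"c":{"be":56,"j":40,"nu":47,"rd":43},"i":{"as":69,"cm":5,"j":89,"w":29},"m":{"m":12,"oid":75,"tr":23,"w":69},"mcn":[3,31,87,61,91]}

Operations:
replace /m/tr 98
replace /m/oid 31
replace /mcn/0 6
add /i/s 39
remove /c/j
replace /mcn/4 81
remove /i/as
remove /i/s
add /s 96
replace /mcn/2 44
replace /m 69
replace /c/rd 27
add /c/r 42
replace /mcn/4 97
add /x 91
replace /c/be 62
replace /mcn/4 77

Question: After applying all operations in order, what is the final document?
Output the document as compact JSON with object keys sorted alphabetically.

Answer: {"c":{"be":62,"nu":47,"r":42,"rd":27},"i":{"cm":5,"j":89,"w":29},"m":69,"mcn":[6,31,44,61,77],"s":96,"x":91}

Derivation:
After op 1 (replace /m/tr 98): {"c":{"be":56,"j":40,"nu":47,"rd":43},"i":{"as":69,"cm":5,"j":89,"w":29},"m":{"m":12,"oid":75,"tr":98,"w":69},"mcn":[3,31,87,61,91]}
After op 2 (replace /m/oid 31): {"c":{"be":56,"j":40,"nu":47,"rd":43},"i":{"as":69,"cm":5,"j":89,"w":29},"m":{"m":12,"oid":31,"tr":98,"w":69},"mcn":[3,31,87,61,91]}
After op 3 (replace /mcn/0 6): {"c":{"be":56,"j":40,"nu":47,"rd":43},"i":{"as":69,"cm":5,"j":89,"w":29},"m":{"m":12,"oid":31,"tr":98,"w":69},"mcn":[6,31,87,61,91]}
After op 4 (add /i/s 39): {"c":{"be":56,"j":40,"nu":47,"rd":43},"i":{"as":69,"cm":5,"j":89,"s":39,"w":29},"m":{"m":12,"oid":31,"tr":98,"w":69},"mcn":[6,31,87,61,91]}
After op 5 (remove /c/j): {"c":{"be":56,"nu":47,"rd":43},"i":{"as":69,"cm":5,"j":89,"s":39,"w":29},"m":{"m":12,"oid":31,"tr":98,"w":69},"mcn":[6,31,87,61,91]}
After op 6 (replace /mcn/4 81): {"c":{"be":56,"nu":47,"rd":43},"i":{"as":69,"cm":5,"j":89,"s":39,"w":29},"m":{"m":12,"oid":31,"tr":98,"w":69},"mcn":[6,31,87,61,81]}
After op 7 (remove /i/as): {"c":{"be":56,"nu":47,"rd":43},"i":{"cm":5,"j":89,"s":39,"w":29},"m":{"m":12,"oid":31,"tr":98,"w":69},"mcn":[6,31,87,61,81]}
After op 8 (remove /i/s): {"c":{"be":56,"nu":47,"rd":43},"i":{"cm":5,"j":89,"w":29},"m":{"m":12,"oid":31,"tr":98,"w":69},"mcn":[6,31,87,61,81]}
After op 9 (add /s 96): {"c":{"be":56,"nu":47,"rd":43},"i":{"cm":5,"j":89,"w":29},"m":{"m":12,"oid":31,"tr":98,"w":69},"mcn":[6,31,87,61,81],"s":96}
After op 10 (replace /mcn/2 44): {"c":{"be":56,"nu":47,"rd":43},"i":{"cm":5,"j":89,"w":29},"m":{"m":12,"oid":31,"tr":98,"w":69},"mcn":[6,31,44,61,81],"s":96}
After op 11 (replace /m 69): {"c":{"be":56,"nu":47,"rd":43},"i":{"cm":5,"j":89,"w":29},"m":69,"mcn":[6,31,44,61,81],"s":96}
After op 12 (replace /c/rd 27): {"c":{"be":56,"nu":47,"rd":27},"i":{"cm":5,"j":89,"w":29},"m":69,"mcn":[6,31,44,61,81],"s":96}
After op 13 (add /c/r 42): {"c":{"be":56,"nu":47,"r":42,"rd":27},"i":{"cm":5,"j":89,"w":29},"m":69,"mcn":[6,31,44,61,81],"s":96}
After op 14 (replace /mcn/4 97): {"c":{"be":56,"nu":47,"r":42,"rd":27},"i":{"cm":5,"j":89,"w":29},"m":69,"mcn":[6,31,44,61,97],"s":96}
After op 15 (add /x 91): {"c":{"be":56,"nu":47,"r":42,"rd":27},"i":{"cm":5,"j":89,"w":29},"m":69,"mcn":[6,31,44,61,97],"s":96,"x":91}
After op 16 (replace /c/be 62): {"c":{"be":62,"nu":47,"r":42,"rd":27},"i":{"cm":5,"j":89,"w":29},"m":69,"mcn":[6,31,44,61,97],"s":96,"x":91}
After op 17 (replace /mcn/4 77): {"c":{"be":62,"nu":47,"r":42,"rd":27},"i":{"cm":5,"j":89,"w":29},"m":69,"mcn":[6,31,44,61,77],"s":96,"x":91}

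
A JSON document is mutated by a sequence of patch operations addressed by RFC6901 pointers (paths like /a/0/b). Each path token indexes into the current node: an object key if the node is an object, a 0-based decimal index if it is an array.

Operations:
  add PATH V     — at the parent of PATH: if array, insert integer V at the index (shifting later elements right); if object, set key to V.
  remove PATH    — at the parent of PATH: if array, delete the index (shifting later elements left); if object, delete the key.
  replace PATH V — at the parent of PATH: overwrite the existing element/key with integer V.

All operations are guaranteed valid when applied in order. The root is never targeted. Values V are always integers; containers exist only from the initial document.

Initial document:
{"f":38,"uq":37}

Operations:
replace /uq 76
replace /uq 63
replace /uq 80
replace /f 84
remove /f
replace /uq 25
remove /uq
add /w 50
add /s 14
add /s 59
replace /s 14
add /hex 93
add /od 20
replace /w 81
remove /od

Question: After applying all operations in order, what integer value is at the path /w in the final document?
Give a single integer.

Answer: 81

Derivation:
After op 1 (replace /uq 76): {"f":38,"uq":76}
After op 2 (replace /uq 63): {"f":38,"uq":63}
After op 3 (replace /uq 80): {"f":38,"uq":80}
After op 4 (replace /f 84): {"f":84,"uq":80}
After op 5 (remove /f): {"uq":80}
After op 6 (replace /uq 25): {"uq":25}
After op 7 (remove /uq): {}
After op 8 (add /w 50): {"w":50}
After op 9 (add /s 14): {"s":14,"w":50}
After op 10 (add /s 59): {"s":59,"w":50}
After op 11 (replace /s 14): {"s":14,"w":50}
After op 12 (add /hex 93): {"hex":93,"s":14,"w":50}
After op 13 (add /od 20): {"hex":93,"od":20,"s":14,"w":50}
After op 14 (replace /w 81): {"hex":93,"od":20,"s":14,"w":81}
After op 15 (remove /od): {"hex":93,"s":14,"w":81}
Value at /w: 81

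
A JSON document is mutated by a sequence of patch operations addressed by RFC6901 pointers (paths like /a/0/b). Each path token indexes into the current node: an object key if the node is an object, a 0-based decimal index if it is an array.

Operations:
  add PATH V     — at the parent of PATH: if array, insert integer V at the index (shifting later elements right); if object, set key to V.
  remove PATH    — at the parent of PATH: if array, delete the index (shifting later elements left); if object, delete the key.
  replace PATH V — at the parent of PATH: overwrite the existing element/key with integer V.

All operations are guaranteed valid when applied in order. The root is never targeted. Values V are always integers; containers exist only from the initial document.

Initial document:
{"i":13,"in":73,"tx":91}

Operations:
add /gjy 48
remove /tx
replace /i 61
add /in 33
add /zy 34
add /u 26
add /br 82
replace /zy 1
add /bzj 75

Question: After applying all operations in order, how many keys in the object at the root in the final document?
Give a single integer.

Answer: 7

Derivation:
After op 1 (add /gjy 48): {"gjy":48,"i":13,"in":73,"tx":91}
After op 2 (remove /tx): {"gjy":48,"i":13,"in":73}
After op 3 (replace /i 61): {"gjy":48,"i":61,"in":73}
After op 4 (add /in 33): {"gjy":48,"i":61,"in":33}
After op 5 (add /zy 34): {"gjy":48,"i":61,"in":33,"zy":34}
After op 6 (add /u 26): {"gjy":48,"i":61,"in":33,"u":26,"zy":34}
After op 7 (add /br 82): {"br":82,"gjy":48,"i":61,"in":33,"u":26,"zy":34}
After op 8 (replace /zy 1): {"br":82,"gjy":48,"i":61,"in":33,"u":26,"zy":1}
After op 9 (add /bzj 75): {"br":82,"bzj":75,"gjy":48,"i":61,"in":33,"u":26,"zy":1}
Size at the root: 7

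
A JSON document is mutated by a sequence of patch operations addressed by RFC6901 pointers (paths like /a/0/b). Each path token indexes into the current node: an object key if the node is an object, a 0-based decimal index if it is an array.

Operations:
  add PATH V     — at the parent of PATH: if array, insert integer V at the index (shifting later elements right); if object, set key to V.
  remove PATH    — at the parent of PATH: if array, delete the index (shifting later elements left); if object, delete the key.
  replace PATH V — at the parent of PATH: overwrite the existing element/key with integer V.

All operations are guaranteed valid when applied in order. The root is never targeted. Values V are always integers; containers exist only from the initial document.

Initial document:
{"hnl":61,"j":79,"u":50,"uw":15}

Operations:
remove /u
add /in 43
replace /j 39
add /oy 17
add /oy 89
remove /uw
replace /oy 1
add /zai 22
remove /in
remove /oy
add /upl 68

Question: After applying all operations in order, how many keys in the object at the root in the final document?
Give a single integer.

Answer: 4

Derivation:
After op 1 (remove /u): {"hnl":61,"j":79,"uw":15}
After op 2 (add /in 43): {"hnl":61,"in":43,"j":79,"uw":15}
After op 3 (replace /j 39): {"hnl":61,"in":43,"j":39,"uw":15}
After op 4 (add /oy 17): {"hnl":61,"in":43,"j":39,"oy":17,"uw":15}
After op 5 (add /oy 89): {"hnl":61,"in":43,"j":39,"oy":89,"uw":15}
After op 6 (remove /uw): {"hnl":61,"in":43,"j":39,"oy":89}
After op 7 (replace /oy 1): {"hnl":61,"in":43,"j":39,"oy":1}
After op 8 (add /zai 22): {"hnl":61,"in":43,"j":39,"oy":1,"zai":22}
After op 9 (remove /in): {"hnl":61,"j":39,"oy":1,"zai":22}
After op 10 (remove /oy): {"hnl":61,"j":39,"zai":22}
After op 11 (add /upl 68): {"hnl":61,"j":39,"upl":68,"zai":22}
Size at the root: 4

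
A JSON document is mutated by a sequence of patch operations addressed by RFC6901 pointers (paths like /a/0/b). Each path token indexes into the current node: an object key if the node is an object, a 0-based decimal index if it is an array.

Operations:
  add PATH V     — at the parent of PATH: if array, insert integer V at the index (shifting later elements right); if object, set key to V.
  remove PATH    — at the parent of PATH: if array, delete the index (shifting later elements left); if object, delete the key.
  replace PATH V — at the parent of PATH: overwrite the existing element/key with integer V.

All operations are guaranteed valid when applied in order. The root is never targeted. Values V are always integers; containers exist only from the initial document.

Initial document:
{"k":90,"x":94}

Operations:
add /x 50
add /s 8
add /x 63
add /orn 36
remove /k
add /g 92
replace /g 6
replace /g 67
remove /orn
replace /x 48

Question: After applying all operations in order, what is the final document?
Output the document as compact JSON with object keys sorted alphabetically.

After op 1 (add /x 50): {"k":90,"x":50}
After op 2 (add /s 8): {"k":90,"s":8,"x":50}
After op 3 (add /x 63): {"k":90,"s":8,"x":63}
After op 4 (add /orn 36): {"k":90,"orn":36,"s":8,"x":63}
After op 5 (remove /k): {"orn":36,"s":8,"x":63}
After op 6 (add /g 92): {"g":92,"orn":36,"s":8,"x":63}
After op 7 (replace /g 6): {"g":6,"orn":36,"s":8,"x":63}
After op 8 (replace /g 67): {"g":67,"orn":36,"s":8,"x":63}
After op 9 (remove /orn): {"g":67,"s":8,"x":63}
After op 10 (replace /x 48): {"g":67,"s":8,"x":48}

Answer: {"g":67,"s":8,"x":48}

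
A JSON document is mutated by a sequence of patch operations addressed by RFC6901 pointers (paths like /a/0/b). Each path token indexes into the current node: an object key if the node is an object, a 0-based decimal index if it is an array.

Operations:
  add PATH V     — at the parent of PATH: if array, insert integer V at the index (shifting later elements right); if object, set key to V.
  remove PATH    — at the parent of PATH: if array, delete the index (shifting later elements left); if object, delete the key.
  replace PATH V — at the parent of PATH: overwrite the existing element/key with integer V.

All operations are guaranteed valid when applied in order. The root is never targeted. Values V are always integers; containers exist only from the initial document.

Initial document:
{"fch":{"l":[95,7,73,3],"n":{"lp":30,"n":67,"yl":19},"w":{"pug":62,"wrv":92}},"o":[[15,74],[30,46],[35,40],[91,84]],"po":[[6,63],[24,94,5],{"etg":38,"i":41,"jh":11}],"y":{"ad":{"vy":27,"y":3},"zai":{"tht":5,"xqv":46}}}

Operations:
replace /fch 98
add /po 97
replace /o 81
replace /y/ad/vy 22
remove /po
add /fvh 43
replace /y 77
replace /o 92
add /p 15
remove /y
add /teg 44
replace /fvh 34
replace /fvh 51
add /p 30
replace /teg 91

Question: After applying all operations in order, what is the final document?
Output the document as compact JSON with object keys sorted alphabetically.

Answer: {"fch":98,"fvh":51,"o":92,"p":30,"teg":91}

Derivation:
After op 1 (replace /fch 98): {"fch":98,"o":[[15,74],[30,46],[35,40],[91,84]],"po":[[6,63],[24,94,5],{"etg":38,"i":41,"jh":11}],"y":{"ad":{"vy":27,"y":3},"zai":{"tht":5,"xqv":46}}}
After op 2 (add /po 97): {"fch":98,"o":[[15,74],[30,46],[35,40],[91,84]],"po":97,"y":{"ad":{"vy":27,"y":3},"zai":{"tht":5,"xqv":46}}}
After op 3 (replace /o 81): {"fch":98,"o":81,"po":97,"y":{"ad":{"vy":27,"y":3},"zai":{"tht":5,"xqv":46}}}
After op 4 (replace /y/ad/vy 22): {"fch":98,"o":81,"po":97,"y":{"ad":{"vy":22,"y":3},"zai":{"tht":5,"xqv":46}}}
After op 5 (remove /po): {"fch":98,"o":81,"y":{"ad":{"vy":22,"y":3},"zai":{"tht":5,"xqv":46}}}
After op 6 (add /fvh 43): {"fch":98,"fvh":43,"o":81,"y":{"ad":{"vy":22,"y":3},"zai":{"tht":5,"xqv":46}}}
After op 7 (replace /y 77): {"fch":98,"fvh":43,"o":81,"y":77}
After op 8 (replace /o 92): {"fch":98,"fvh":43,"o":92,"y":77}
After op 9 (add /p 15): {"fch":98,"fvh":43,"o":92,"p":15,"y":77}
After op 10 (remove /y): {"fch":98,"fvh":43,"o":92,"p":15}
After op 11 (add /teg 44): {"fch":98,"fvh":43,"o":92,"p":15,"teg":44}
After op 12 (replace /fvh 34): {"fch":98,"fvh":34,"o":92,"p":15,"teg":44}
After op 13 (replace /fvh 51): {"fch":98,"fvh":51,"o":92,"p":15,"teg":44}
After op 14 (add /p 30): {"fch":98,"fvh":51,"o":92,"p":30,"teg":44}
After op 15 (replace /teg 91): {"fch":98,"fvh":51,"o":92,"p":30,"teg":91}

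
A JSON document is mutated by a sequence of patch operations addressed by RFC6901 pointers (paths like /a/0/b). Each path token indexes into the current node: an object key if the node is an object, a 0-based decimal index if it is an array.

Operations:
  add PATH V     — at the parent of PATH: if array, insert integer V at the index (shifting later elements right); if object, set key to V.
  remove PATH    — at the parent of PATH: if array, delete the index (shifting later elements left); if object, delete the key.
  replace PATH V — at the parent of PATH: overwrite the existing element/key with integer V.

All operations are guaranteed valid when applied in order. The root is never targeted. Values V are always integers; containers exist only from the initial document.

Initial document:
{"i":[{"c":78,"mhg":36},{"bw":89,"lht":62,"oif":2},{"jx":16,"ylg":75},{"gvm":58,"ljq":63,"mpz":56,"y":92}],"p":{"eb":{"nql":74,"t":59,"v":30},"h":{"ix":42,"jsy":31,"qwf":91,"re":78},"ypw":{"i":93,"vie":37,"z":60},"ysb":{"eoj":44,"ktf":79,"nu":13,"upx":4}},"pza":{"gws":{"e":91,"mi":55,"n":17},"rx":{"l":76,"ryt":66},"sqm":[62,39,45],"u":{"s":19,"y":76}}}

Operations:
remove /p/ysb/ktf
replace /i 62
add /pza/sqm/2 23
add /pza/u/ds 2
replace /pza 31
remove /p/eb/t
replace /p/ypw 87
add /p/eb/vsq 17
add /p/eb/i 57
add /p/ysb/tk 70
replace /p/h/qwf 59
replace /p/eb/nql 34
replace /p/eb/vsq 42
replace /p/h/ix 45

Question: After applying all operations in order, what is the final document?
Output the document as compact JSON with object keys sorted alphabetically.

After op 1 (remove /p/ysb/ktf): {"i":[{"c":78,"mhg":36},{"bw":89,"lht":62,"oif":2},{"jx":16,"ylg":75},{"gvm":58,"ljq":63,"mpz":56,"y":92}],"p":{"eb":{"nql":74,"t":59,"v":30},"h":{"ix":42,"jsy":31,"qwf":91,"re":78},"ypw":{"i":93,"vie":37,"z":60},"ysb":{"eoj":44,"nu":13,"upx":4}},"pza":{"gws":{"e":91,"mi":55,"n":17},"rx":{"l":76,"ryt":66},"sqm":[62,39,45],"u":{"s":19,"y":76}}}
After op 2 (replace /i 62): {"i":62,"p":{"eb":{"nql":74,"t":59,"v":30},"h":{"ix":42,"jsy":31,"qwf":91,"re":78},"ypw":{"i":93,"vie":37,"z":60},"ysb":{"eoj":44,"nu":13,"upx":4}},"pza":{"gws":{"e":91,"mi":55,"n":17},"rx":{"l":76,"ryt":66},"sqm":[62,39,45],"u":{"s":19,"y":76}}}
After op 3 (add /pza/sqm/2 23): {"i":62,"p":{"eb":{"nql":74,"t":59,"v":30},"h":{"ix":42,"jsy":31,"qwf":91,"re":78},"ypw":{"i":93,"vie":37,"z":60},"ysb":{"eoj":44,"nu":13,"upx":4}},"pza":{"gws":{"e":91,"mi":55,"n":17},"rx":{"l":76,"ryt":66},"sqm":[62,39,23,45],"u":{"s":19,"y":76}}}
After op 4 (add /pza/u/ds 2): {"i":62,"p":{"eb":{"nql":74,"t":59,"v":30},"h":{"ix":42,"jsy":31,"qwf":91,"re":78},"ypw":{"i":93,"vie":37,"z":60},"ysb":{"eoj":44,"nu":13,"upx":4}},"pza":{"gws":{"e":91,"mi":55,"n":17},"rx":{"l":76,"ryt":66},"sqm":[62,39,23,45],"u":{"ds":2,"s":19,"y":76}}}
After op 5 (replace /pza 31): {"i":62,"p":{"eb":{"nql":74,"t":59,"v":30},"h":{"ix":42,"jsy":31,"qwf":91,"re":78},"ypw":{"i":93,"vie":37,"z":60},"ysb":{"eoj":44,"nu":13,"upx":4}},"pza":31}
After op 6 (remove /p/eb/t): {"i":62,"p":{"eb":{"nql":74,"v":30},"h":{"ix":42,"jsy":31,"qwf":91,"re":78},"ypw":{"i":93,"vie":37,"z":60},"ysb":{"eoj":44,"nu":13,"upx":4}},"pza":31}
After op 7 (replace /p/ypw 87): {"i":62,"p":{"eb":{"nql":74,"v":30},"h":{"ix":42,"jsy":31,"qwf":91,"re":78},"ypw":87,"ysb":{"eoj":44,"nu":13,"upx":4}},"pza":31}
After op 8 (add /p/eb/vsq 17): {"i":62,"p":{"eb":{"nql":74,"v":30,"vsq":17},"h":{"ix":42,"jsy":31,"qwf":91,"re":78},"ypw":87,"ysb":{"eoj":44,"nu":13,"upx":4}},"pza":31}
After op 9 (add /p/eb/i 57): {"i":62,"p":{"eb":{"i":57,"nql":74,"v":30,"vsq":17},"h":{"ix":42,"jsy":31,"qwf":91,"re":78},"ypw":87,"ysb":{"eoj":44,"nu":13,"upx":4}},"pza":31}
After op 10 (add /p/ysb/tk 70): {"i":62,"p":{"eb":{"i":57,"nql":74,"v":30,"vsq":17},"h":{"ix":42,"jsy":31,"qwf":91,"re":78},"ypw":87,"ysb":{"eoj":44,"nu":13,"tk":70,"upx":4}},"pza":31}
After op 11 (replace /p/h/qwf 59): {"i":62,"p":{"eb":{"i":57,"nql":74,"v":30,"vsq":17},"h":{"ix":42,"jsy":31,"qwf":59,"re":78},"ypw":87,"ysb":{"eoj":44,"nu":13,"tk":70,"upx":4}},"pza":31}
After op 12 (replace /p/eb/nql 34): {"i":62,"p":{"eb":{"i":57,"nql":34,"v":30,"vsq":17},"h":{"ix":42,"jsy":31,"qwf":59,"re":78},"ypw":87,"ysb":{"eoj":44,"nu":13,"tk":70,"upx":4}},"pza":31}
After op 13 (replace /p/eb/vsq 42): {"i":62,"p":{"eb":{"i":57,"nql":34,"v":30,"vsq":42},"h":{"ix":42,"jsy":31,"qwf":59,"re":78},"ypw":87,"ysb":{"eoj":44,"nu":13,"tk":70,"upx":4}},"pza":31}
After op 14 (replace /p/h/ix 45): {"i":62,"p":{"eb":{"i":57,"nql":34,"v":30,"vsq":42},"h":{"ix":45,"jsy":31,"qwf":59,"re":78},"ypw":87,"ysb":{"eoj":44,"nu":13,"tk":70,"upx":4}},"pza":31}

Answer: {"i":62,"p":{"eb":{"i":57,"nql":34,"v":30,"vsq":42},"h":{"ix":45,"jsy":31,"qwf":59,"re":78},"ypw":87,"ysb":{"eoj":44,"nu":13,"tk":70,"upx":4}},"pza":31}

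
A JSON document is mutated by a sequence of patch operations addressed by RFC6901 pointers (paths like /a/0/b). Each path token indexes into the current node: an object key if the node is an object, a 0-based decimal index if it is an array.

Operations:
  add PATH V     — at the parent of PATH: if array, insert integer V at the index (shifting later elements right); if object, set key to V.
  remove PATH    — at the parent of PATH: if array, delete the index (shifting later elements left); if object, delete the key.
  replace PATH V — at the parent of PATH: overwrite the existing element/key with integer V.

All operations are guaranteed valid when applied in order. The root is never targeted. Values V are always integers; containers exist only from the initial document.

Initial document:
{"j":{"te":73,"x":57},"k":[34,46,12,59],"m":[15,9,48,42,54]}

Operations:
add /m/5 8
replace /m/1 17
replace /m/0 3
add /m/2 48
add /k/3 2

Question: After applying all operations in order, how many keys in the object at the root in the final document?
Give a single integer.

Answer: 3

Derivation:
After op 1 (add /m/5 8): {"j":{"te":73,"x":57},"k":[34,46,12,59],"m":[15,9,48,42,54,8]}
After op 2 (replace /m/1 17): {"j":{"te":73,"x":57},"k":[34,46,12,59],"m":[15,17,48,42,54,8]}
After op 3 (replace /m/0 3): {"j":{"te":73,"x":57},"k":[34,46,12,59],"m":[3,17,48,42,54,8]}
After op 4 (add /m/2 48): {"j":{"te":73,"x":57},"k":[34,46,12,59],"m":[3,17,48,48,42,54,8]}
After op 5 (add /k/3 2): {"j":{"te":73,"x":57},"k":[34,46,12,2,59],"m":[3,17,48,48,42,54,8]}
Size at the root: 3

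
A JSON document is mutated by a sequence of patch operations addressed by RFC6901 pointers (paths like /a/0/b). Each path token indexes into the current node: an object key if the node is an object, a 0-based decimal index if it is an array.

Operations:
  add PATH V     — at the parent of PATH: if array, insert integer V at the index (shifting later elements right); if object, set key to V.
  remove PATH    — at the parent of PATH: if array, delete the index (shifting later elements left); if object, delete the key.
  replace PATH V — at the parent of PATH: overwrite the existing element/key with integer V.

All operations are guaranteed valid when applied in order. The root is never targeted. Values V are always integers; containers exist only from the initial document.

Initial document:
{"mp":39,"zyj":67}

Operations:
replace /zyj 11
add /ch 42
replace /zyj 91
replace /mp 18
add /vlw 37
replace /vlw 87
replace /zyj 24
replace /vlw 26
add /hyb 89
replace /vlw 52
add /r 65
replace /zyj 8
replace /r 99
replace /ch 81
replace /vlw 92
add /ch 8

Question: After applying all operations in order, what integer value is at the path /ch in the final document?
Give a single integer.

After op 1 (replace /zyj 11): {"mp":39,"zyj":11}
After op 2 (add /ch 42): {"ch":42,"mp":39,"zyj":11}
After op 3 (replace /zyj 91): {"ch":42,"mp":39,"zyj":91}
After op 4 (replace /mp 18): {"ch":42,"mp":18,"zyj":91}
After op 5 (add /vlw 37): {"ch":42,"mp":18,"vlw":37,"zyj":91}
After op 6 (replace /vlw 87): {"ch":42,"mp":18,"vlw":87,"zyj":91}
After op 7 (replace /zyj 24): {"ch":42,"mp":18,"vlw":87,"zyj":24}
After op 8 (replace /vlw 26): {"ch":42,"mp":18,"vlw":26,"zyj":24}
After op 9 (add /hyb 89): {"ch":42,"hyb":89,"mp":18,"vlw":26,"zyj":24}
After op 10 (replace /vlw 52): {"ch":42,"hyb":89,"mp":18,"vlw":52,"zyj":24}
After op 11 (add /r 65): {"ch":42,"hyb":89,"mp":18,"r":65,"vlw":52,"zyj":24}
After op 12 (replace /zyj 8): {"ch":42,"hyb":89,"mp":18,"r":65,"vlw":52,"zyj":8}
After op 13 (replace /r 99): {"ch":42,"hyb":89,"mp":18,"r":99,"vlw":52,"zyj":8}
After op 14 (replace /ch 81): {"ch":81,"hyb":89,"mp":18,"r":99,"vlw":52,"zyj":8}
After op 15 (replace /vlw 92): {"ch":81,"hyb":89,"mp":18,"r":99,"vlw":92,"zyj":8}
After op 16 (add /ch 8): {"ch":8,"hyb":89,"mp":18,"r":99,"vlw":92,"zyj":8}
Value at /ch: 8

Answer: 8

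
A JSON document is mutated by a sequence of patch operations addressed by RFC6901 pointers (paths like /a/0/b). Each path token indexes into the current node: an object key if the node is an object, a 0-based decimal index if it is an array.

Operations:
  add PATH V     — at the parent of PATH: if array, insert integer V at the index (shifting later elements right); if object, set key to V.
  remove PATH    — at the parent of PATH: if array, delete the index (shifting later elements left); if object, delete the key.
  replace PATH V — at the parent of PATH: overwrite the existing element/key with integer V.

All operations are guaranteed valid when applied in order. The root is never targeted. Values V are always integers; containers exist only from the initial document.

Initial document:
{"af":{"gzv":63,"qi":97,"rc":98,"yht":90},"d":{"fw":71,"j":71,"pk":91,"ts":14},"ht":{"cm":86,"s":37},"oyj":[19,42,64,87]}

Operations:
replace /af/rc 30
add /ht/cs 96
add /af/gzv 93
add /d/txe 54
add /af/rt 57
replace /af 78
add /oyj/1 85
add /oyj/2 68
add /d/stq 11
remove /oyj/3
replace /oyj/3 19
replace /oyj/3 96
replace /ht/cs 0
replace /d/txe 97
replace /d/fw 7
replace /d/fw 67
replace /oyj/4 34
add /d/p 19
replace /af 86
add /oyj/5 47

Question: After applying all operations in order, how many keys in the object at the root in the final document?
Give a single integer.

Answer: 4

Derivation:
After op 1 (replace /af/rc 30): {"af":{"gzv":63,"qi":97,"rc":30,"yht":90},"d":{"fw":71,"j":71,"pk":91,"ts":14},"ht":{"cm":86,"s":37},"oyj":[19,42,64,87]}
After op 2 (add /ht/cs 96): {"af":{"gzv":63,"qi":97,"rc":30,"yht":90},"d":{"fw":71,"j":71,"pk":91,"ts":14},"ht":{"cm":86,"cs":96,"s":37},"oyj":[19,42,64,87]}
After op 3 (add /af/gzv 93): {"af":{"gzv":93,"qi":97,"rc":30,"yht":90},"d":{"fw":71,"j":71,"pk":91,"ts":14},"ht":{"cm":86,"cs":96,"s":37},"oyj":[19,42,64,87]}
After op 4 (add /d/txe 54): {"af":{"gzv":93,"qi":97,"rc":30,"yht":90},"d":{"fw":71,"j":71,"pk":91,"ts":14,"txe":54},"ht":{"cm":86,"cs":96,"s":37},"oyj":[19,42,64,87]}
After op 5 (add /af/rt 57): {"af":{"gzv":93,"qi":97,"rc":30,"rt":57,"yht":90},"d":{"fw":71,"j":71,"pk":91,"ts":14,"txe":54},"ht":{"cm":86,"cs":96,"s":37},"oyj":[19,42,64,87]}
After op 6 (replace /af 78): {"af":78,"d":{"fw":71,"j":71,"pk":91,"ts":14,"txe":54},"ht":{"cm":86,"cs":96,"s":37},"oyj":[19,42,64,87]}
After op 7 (add /oyj/1 85): {"af":78,"d":{"fw":71,"j":71,"pk":91,"ts":14,"txe":54},"ht":{"cm":86,"cs":96,"s":37},"oyj":[19,85,42,64,87]}
After op 8 (add /oyj/2 68): {"af":78,"d":{"fw":71,"j":71,"pk":91,"ts":14,"txe":54},"ht":{"cm":86,"cs":96,"s":37},"oyj":[19,85,68,42,64,87]}
After op 9 (add /d/stq 11): {"af":78,"d":{"fw":71,"j":71,"pk":91,"stq":11,"ts":14,"txe":54},"ht":{"cm":86,"cs":96,"s":37},"oyj":[19,85,68,42,64,87]}
After op 10 (remove /oyj/3): {"af":78,"d":{"fw":71,"j":71,"pk":91,"stq":11,"ts":14,"txe":54},"ht":{"cm":86,"cs":96,"s":37},"oyj":[19,85,68,64,87]}
After op 11 (replace /oyj/3 19): {"af":78,"d":{"fw":71,"j":71,"pk":91,"stq":11,"ts":14,"txe":54},"ht":{"cm":86,"cs":96,"s":37},"oyj":[19,85,68,19,87]}
After op 12 (replace /oyj/3 96): {"af":78,"d":{"fw":71,"j":71,"pk":91,"stq":11,"ts":14,"txe":54},"ht":{"cm":86,"cs":96,"s":37},"oyj":[19,85,68,96,87]}
After op 13 (replace /ht/cs 0): {"af":78,"d":{"fw":71,"j":71,"pk":91,"stq":11,"ts":14,"txe":54},"ht":{"cm":86,"cs":0,"s":37},"oyj":[19,85,68,96,87]}
After op 14 (replace /d/txe 97): {"af":78,"d":{"fw":71,"j":71,"pk":91,"stq":11,"ts":14,"txe":97},"ht":{"cm":86,"cs":0,"s":37},"oyj":[19,85,68,96,87]}
After op 15 (replace /d/fw 7): {"af":78,"d":{"fw":7,"j":71,"pk":91,"stq":11,"ts":14,"txe":97},"ht":{"cm":86,"cs":0,"s":37},"oyj":[19,85,68,96,87]}
After op 16 (replace /d/fw 67): {"af":78,"d":{"fw":67,"j":71,"pk":91,"stq":11,"ts":14,"txe":97},"ht":{"cm":86,"cs":0,"s":37},"oyj":[19,85,68,96,87]}
After op 17 (replace /oyj/4 34): {"af":78,"d":{"fw":67,"j":71,"pk":91,"stq":11,"ts":14,"txe":97},"ht":{"cm":86,"cs":0,"s":37},"oyj":[19,85,68,96,34]}
After op 18 (add /d/p 19): {"af":78,"d":{"fw":67,"j":71,"p":19,"pk":91,"stq":11,"ts":14,"txe":97},"ht":{"cm":86,"cs":0,"s":37},"oyj":[19,85,68,96,34]}
After op 19 (replace /af 86): {"af":86,"d":{"fw":67,"j":71,"p":19,"pk":91,"stq":11,"ts":14,"txe":97},"ht":{"cm":86,"cs":0,"s":37},"oyj":[19,85,68,96,34]}
After op 20 (add /oyj/5 47): {"af":86,"d":{"fw":67,"j":71,"p":19,"pk":91,"stq":11,"ts":14,"txe":97},"ht":{"cm":86,"cs":0,"s":37},"oyj":[19,85,68,96,34,47]}
Size at the root: 4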